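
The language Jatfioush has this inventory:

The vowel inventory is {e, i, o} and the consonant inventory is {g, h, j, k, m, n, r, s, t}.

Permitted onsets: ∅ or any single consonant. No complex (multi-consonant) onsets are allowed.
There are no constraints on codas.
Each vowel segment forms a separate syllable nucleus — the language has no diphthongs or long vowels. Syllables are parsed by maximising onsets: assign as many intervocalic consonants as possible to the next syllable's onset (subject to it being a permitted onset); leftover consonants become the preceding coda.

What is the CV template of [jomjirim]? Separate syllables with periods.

CVC.CV.CVC

Vowels present: o, i, i; each is a nucleus, giving 3 syllables.
σ1/σ2 boundary: cluster /mj/ — the longest permitted-onset suffix is /j/; onset = /j/, preceding coda = /m/.
σ2/σ3 boundary: /r/ is a single consonant, so it becomes the next onset.
Syllabification: jom.ji.rim.
Mapping each syllable to C/V: /jom/ → CVC, /ji/ → CV, /rim/ → CVC.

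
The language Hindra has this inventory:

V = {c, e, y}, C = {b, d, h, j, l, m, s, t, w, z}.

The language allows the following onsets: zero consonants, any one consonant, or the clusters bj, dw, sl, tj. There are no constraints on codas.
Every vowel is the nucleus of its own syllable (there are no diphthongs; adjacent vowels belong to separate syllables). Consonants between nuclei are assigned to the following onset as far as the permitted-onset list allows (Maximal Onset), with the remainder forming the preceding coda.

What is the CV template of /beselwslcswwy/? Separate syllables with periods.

CV.CVCC.CCVCC.CV

Vowels present: e, e, c, y; each is a nucleus, giving 4 syllables.
V1 /e/ – V2 /e/: /s/ → onset of the next syllable (single consonants are always licit onsets).
V2 /e/ – V3 /c/: /lwsl/; trying suffixes from longest down, /sl/ is the first permitted one, so coda /lw/ | onset /sl/.
V3 /c/ – V4 /y/: cluster /sww/ — the longest permitted-onset suffix is /w/; onset = /w/, preceding coda = /sw/.
So the parse is be.selw.slcsw.wy.
Mapping each syllable to C/V: /be/ → CV, /selw/ → CVCC, /slcsw/ → CCVCC, /wy/ → CV.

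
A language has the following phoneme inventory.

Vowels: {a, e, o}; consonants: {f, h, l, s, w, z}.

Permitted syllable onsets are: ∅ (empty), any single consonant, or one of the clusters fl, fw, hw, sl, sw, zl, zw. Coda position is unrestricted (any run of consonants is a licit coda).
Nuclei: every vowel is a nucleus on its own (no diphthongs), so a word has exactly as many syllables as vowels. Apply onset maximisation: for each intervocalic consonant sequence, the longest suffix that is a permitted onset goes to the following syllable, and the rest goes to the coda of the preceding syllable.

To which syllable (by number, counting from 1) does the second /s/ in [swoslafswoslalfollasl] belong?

Nuclei (vowels): o, a, o, a, o, a → 6 syllables.
Between /o/ (V1) and /a/ (V2): /sl/ — entire cluster is a permitted onset → onset /sl/, coda ∅.
Between /a/ (V2) and /o/ (V3): /fsw/; trying suffixes from longest down, /sw/ is the first permitted one, so coda /f/ | onset /sw/.
Between /o/ (V3) and /a/ (V4): /sl/ is a licit onset in full, so it all attaches to the next syllable.
Between /a/ (V4) and /o/ (V5): /lf/; trying suffixes from longest down, /f/ is the first permitted one, so coda /l/ | onset /f/.
Between /o/ (V5) and /a/ (V6): /ll/ splits as /l/ + /l/ (/l/ is the longest suffix that is a licit onset).
Result: swo.slaf.swo.slal.fol.lasl.
The second /s/ is in the onset of syllable 2 (/slaf/).

2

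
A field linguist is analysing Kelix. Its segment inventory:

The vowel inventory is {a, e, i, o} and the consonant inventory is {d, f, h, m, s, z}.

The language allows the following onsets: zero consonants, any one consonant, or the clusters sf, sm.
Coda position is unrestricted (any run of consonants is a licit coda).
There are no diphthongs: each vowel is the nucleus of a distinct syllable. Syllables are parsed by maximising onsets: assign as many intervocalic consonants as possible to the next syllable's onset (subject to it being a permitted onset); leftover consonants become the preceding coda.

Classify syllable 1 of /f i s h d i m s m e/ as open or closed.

The vowels are i, i, e — 3 nuclei, so 3 syllables.
V1 /i/ – V2 /i/: /shd/ — longest licit onset from the right is /d/, leaving /sh/ as coda.
V2 /i/ – V3 /e/: /msm/ splits as /m/ + /sm/ (/sm/ is the longest suffix that is a licit onset).
Syllabification: fish.dim.sme.
Syllable 1 is /fish/ with coda /sh/, so it is closed.

closed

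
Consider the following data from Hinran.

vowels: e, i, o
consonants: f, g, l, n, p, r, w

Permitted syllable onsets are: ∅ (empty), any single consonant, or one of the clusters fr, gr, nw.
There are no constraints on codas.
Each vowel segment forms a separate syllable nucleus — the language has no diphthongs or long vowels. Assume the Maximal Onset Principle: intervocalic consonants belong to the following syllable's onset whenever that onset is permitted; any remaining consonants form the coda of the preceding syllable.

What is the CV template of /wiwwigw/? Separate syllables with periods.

CVC.CVCC

The vowels are i, i — 2 nuclei, so 2 syllables.
/i…i/ gap (V1→V2): /ww/; trying suffixes from longest down, /w/ is the first permitted one, so coda /w/ | onset /w/.
Putting it together: wiw.wigw.
Mapping each syllable to C/V: /wiw/ → CVC, /wigw/ → CVCC.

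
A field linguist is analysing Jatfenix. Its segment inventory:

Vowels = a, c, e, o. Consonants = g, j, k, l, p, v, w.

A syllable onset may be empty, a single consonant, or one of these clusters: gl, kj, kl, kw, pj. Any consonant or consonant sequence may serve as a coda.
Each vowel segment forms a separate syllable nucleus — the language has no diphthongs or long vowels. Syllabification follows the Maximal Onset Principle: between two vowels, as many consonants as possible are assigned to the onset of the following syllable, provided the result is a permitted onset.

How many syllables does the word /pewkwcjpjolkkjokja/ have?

The vowels are e, c, o, o, a — 5 nuclei, so 5 syllables.

5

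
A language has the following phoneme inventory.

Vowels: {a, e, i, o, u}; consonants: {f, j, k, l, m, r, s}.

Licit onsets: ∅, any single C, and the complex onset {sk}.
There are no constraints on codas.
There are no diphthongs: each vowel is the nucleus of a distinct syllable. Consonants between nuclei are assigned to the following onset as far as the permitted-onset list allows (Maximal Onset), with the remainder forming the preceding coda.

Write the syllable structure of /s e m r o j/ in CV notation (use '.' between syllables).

CVC.CVC

Vowels present: e, o; each is a nucleus, giving 2 syllables.
/e…o/ gap (V1→V2): /mr/ splits as /m/ + /r/ (/r/ is the longest suffix that is a licit onset).
So the parse is sem.roj.
Mapping each syllable to C/V: /sem/ → CVC, /roj/ → CVC.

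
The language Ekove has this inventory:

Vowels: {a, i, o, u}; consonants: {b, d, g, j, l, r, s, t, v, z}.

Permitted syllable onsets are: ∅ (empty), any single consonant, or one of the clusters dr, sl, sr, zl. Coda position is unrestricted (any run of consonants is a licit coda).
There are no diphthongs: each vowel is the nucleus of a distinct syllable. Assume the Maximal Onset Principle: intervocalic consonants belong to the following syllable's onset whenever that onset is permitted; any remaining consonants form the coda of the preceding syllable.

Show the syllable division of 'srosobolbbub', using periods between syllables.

sro.so.bolb.bub

The vowels are o, o, o, u — 4 nuclei, so 4 syllables.
V1 /o/ – V2 /o/: /s/ → onset of the next syllable (single consonants are always licit onsets).
V2 /o/ – V3 /o/: /b/ is a single consonant, so it becomes the next onset.
V3 /o/ – V4 /u/: /lbb/ splits as /lb/ + /b/ (/b/ is the longest suffix that is a licit onset).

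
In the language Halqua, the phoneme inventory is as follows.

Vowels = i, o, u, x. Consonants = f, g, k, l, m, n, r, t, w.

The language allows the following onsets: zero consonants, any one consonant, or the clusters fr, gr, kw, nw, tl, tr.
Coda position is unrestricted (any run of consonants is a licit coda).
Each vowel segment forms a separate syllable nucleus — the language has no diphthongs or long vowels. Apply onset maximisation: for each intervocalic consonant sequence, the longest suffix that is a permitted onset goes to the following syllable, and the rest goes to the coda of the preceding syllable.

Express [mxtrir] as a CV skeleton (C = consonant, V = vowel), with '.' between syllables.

CV.CCVC

Vowels present: x, i; each is a nucleus, giving 2 syllables.
σ1/σ2 boundary: /tr/ is a licit onset in full, so it all attaches to the next syllable.
Syllabification: mx.trir.
Mapping each syllable to C/V: /mx/ → CV, /trir/ → CCVC.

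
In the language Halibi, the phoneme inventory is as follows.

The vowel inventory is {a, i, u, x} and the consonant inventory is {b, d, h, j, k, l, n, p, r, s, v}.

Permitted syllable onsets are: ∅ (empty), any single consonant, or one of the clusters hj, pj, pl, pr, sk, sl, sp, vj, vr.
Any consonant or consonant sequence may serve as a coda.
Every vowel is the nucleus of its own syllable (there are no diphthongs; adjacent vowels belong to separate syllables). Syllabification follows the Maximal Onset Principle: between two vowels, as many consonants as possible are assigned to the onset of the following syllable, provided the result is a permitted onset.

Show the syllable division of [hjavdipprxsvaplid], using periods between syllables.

Nuclei (vowels): a, i, x, a, i → 5 syllables.
V1 /a/ – V2 /i/: /vd/ — longest licit onset from the right is /d/, leaving /v/ as coda.
V2 /i/ – V3 /x/: /ppr/ splits as /p/ + /pr/ (/pr/ is the longest suffix that is a licit onset).
V3 /x/ – V4 /a/: /sv/; trying suffixes from longest down, /v/ is the first permitted one, so coda /s/ | onset /v/.
V4 /a/ – V5 /i/: cluster /pl/ — /pl/ is itself a permitted onset, so the whole cluster goes right; preceding coda = ∅.

hjav.dip.prxs.va.plid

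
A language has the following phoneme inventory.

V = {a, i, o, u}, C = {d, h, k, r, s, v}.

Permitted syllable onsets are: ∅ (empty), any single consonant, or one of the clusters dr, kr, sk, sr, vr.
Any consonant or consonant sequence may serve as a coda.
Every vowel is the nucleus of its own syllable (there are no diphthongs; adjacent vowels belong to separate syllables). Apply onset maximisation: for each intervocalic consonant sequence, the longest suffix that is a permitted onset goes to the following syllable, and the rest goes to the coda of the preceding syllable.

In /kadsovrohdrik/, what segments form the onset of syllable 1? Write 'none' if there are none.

k

Nuclei (vowels): a, o, o, i → 4 syllables.
V1 /a/ – V2 /o/: /ds/ splits as /d/ + /s/ (/s/ is the longest suffix that is a licit onset).
V2 /o/ – V3 /o/: /vr/ — entire cluster is a permitted onset → onset /vr/, coda ∅.
V3 /o/ – V4 /i/: /hdr/; trying suffixes from longest down, /dr/ is the first permitted one, so coda /h/ | onset /dr/.
So the parse is kad.so.vroh.drik.
Syllable 1 is /kad/: onset /k/, nucleus /a/, coda /d/.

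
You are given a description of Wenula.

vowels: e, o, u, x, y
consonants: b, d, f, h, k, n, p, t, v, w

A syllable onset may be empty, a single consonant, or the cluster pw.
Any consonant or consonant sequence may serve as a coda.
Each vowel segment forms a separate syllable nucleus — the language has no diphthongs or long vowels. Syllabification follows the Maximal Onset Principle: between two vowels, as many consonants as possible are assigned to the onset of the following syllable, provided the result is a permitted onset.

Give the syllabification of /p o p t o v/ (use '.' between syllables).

The vowels are o, o — 2 nuclei, so 2 syllables.
/o…o/ gap (V1→V2): /pt/ splits as /p/ + /t/ (/t/ is the longest suffix that is a licit onset).

pop.tov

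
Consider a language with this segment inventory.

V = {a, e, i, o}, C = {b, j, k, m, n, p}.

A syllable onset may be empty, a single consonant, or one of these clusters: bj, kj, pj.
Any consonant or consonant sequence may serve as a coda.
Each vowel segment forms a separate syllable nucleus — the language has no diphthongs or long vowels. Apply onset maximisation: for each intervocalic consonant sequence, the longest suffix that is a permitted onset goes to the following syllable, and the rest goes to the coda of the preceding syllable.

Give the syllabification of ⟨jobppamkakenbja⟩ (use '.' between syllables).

jobp.pam.ka.ken.bja

Vowels present: o, a, a, e, a; each is a nucleus, giving 5 syllables.
/o…a/ gap (V1→V2): /bpp/ splits as /bp/ + /p/ (/p/ is the longest suffix that is a licit onset).
/a…a/ gap (V2→V3): /mk/; trying suffixes from longest down, /k/ is the first permitted one, so coda /m/ | onset /k/.
/a…e/ gap (V3→V4): just /k/ — single C goes to the following onset.
/e…a/ gap (V4→V5): cluster /nbj/ — the longest permitted-onset suffix is /bj/; onset = /bj/, preceding coda = /n/.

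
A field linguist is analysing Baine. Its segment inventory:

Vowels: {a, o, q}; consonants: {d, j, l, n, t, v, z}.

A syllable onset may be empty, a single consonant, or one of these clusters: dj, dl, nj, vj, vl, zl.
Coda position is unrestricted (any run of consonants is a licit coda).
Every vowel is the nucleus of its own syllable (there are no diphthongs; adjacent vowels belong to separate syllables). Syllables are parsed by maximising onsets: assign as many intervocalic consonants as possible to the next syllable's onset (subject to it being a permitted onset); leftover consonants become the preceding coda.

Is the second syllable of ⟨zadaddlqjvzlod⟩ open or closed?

closed

Nuclei (vowels): a, a, q, o → 4 syllables.
/a…a/ gap (V1→V2): just /d/ — single C goes to the following onset.
/a…q/ gap (V2→V3): /ddl/; trying suffixes from longest down, /dl/ is the first permitted one, so coda /d/ | onset /dl/.
/q…o/ gap (V3→V4): /jvzl/; trying suffixes from longest down, /zl/ is the first permitted one, so coda /jv/ | onset /zl/.
So the parse is za.dad.dlqjv.zlod.
Syllable 2 is /dad/ with coda /d/, so it is closed.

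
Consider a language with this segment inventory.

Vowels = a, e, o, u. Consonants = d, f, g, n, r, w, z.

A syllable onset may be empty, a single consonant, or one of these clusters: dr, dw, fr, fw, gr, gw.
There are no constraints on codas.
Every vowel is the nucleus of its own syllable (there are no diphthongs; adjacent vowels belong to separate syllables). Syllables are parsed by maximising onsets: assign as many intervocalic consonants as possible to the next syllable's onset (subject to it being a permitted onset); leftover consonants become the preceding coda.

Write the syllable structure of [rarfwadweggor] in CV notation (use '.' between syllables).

CVC.CCV.CCVC.CVC

Vowels present: a, a, e, o; each is a nucleus, giving 4 syllables.
/a…a/ gap (V1→V2): cluster /rfw/ — the longest permitted-onset suffix is /fw/; onset = /fw/, preceding coda = /r/.
/a…e/ gap (V2→V3): /dw/ — entire cluster is a permitted onset → onset /dw/, coda ∅.
/e…o/ gap (V3→V4): /gg/ splits as /g/ + /g/ (/g/ is the longest suffix that is a licit onset).
Putting it together: rar.fwa.dweg.gor.
Mapping each syllable to C/V: /rar/ → CVC, /fwa/ → CCV, /dweg/ → CCVC, /gor/ → CVC.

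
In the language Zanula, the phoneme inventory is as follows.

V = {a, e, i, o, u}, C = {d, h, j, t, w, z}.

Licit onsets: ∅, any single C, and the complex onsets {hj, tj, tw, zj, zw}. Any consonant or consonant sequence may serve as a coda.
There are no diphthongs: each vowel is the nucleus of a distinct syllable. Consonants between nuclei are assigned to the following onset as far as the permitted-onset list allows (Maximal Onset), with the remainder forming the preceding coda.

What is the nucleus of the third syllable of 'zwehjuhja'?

a

Vowels present: e, u, a; each is a nucleus, giving 3 syllables.
The third nucleus (vowel 3 from the left) is /a/.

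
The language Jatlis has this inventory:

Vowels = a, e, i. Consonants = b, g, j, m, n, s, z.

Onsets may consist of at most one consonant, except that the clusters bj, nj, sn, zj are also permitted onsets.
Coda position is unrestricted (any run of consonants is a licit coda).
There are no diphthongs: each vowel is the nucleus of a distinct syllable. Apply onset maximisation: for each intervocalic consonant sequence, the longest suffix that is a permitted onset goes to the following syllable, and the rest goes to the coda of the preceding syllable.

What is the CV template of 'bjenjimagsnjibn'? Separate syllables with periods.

CCV.CCV.CVCC.CCVCC

Nuclei (vowels): e, i, a, i → 4 syllables.
Between /e/ (V1) and /i/ (V2): cluster /nj/ — /nj/ is itself a permitted onset, so the whole cluster goes right; preceding coda = ∅.
Between /i/ (V2) and /a/ (V3): /m/ is a single consonant, so it becomes the next onset.
Between /a/ (V3) and /i/ (V4): cluster /gsnj/ — the longest permitted-onset suffix is /nj/; onset = /nj/, preceding coda = /gs/.
Syllabification: bje.nji.mags.njibn.
Mapping each syllable to C/V: /bje/ → CCV, /nji/ → CCV, /mags/ → CVCC, /njibn/ → CCVCC.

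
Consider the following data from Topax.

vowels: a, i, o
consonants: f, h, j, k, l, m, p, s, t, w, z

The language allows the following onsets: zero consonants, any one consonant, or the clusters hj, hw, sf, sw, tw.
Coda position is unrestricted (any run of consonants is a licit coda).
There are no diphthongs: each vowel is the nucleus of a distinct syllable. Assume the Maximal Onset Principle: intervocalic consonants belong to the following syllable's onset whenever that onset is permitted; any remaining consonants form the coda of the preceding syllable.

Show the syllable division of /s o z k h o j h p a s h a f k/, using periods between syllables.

Vowels present: o, o, a, a; each is a nucleus, giving 4 syllables.
σ1/σ2 boundary: /zkh/ — longest licit onset from the right is /h/, leaving /zk/ as coda.
σ2/σ3 boundary: /jhp/; trying suffixes from longest down, /p/ is the first permitted one, so coda /jh/ | onset /p/.
σ3/σ4 boundary: cluster /sh/ — the longest permitted-onset suffix is /h/; onset = /h/, preceding coda = /s/.

sozk.hojh.pas.hafk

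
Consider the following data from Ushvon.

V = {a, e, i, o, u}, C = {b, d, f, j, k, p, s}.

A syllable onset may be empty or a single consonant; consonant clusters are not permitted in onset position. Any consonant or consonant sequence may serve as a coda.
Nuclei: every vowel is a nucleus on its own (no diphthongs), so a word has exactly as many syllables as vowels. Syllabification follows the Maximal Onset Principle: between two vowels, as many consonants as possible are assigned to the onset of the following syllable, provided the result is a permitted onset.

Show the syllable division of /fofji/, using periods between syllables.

fof.ji

Vowels present: o, i; each is a nucleus, giving 2 syllables.
σ1/σ2 boundary: cluster /fj/ — the longest permitted-onset suffix is /j/; onset = /j/, preceding coda = /f/.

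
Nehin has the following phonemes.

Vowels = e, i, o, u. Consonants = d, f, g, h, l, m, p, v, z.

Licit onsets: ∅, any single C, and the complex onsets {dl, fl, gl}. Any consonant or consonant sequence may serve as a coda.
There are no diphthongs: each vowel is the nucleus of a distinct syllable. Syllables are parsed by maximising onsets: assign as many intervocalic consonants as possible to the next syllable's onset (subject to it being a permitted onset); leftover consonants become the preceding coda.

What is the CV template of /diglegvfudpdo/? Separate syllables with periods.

Vowels present: i, e, u, o; each is a nucleus, giving 4 syllables.
σ1/σ2 boundary: cluster /gl/ — /gl/ is itself a permitted onset, so the whole cluster goes right; preceding coda = ∅.
σ2/σ3 boundary: /gvf/ — longest licit onset from the right is /f/, leaving /gv/ as coda.
σ3/σ4 boundary: /dpd/ splits as /dp/ + /d/ (/d/ is the longest suffix that is a licit onset).
Putting it together: di.glegv.fudp.do.
Mapping each syllable to C/V: /di/ → CV, /glegv/ → CCVCC, /fudp/ → CVCC, /do/ → CV.

CV.CCVCC.CVCC.CV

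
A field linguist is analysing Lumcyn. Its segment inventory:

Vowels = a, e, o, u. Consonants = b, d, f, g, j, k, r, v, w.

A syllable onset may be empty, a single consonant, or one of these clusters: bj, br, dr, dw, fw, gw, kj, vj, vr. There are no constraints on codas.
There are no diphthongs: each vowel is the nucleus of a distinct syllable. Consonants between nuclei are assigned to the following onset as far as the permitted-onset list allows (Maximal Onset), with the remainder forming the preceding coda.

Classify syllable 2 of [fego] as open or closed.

The vowels are e, o — 2 nuclei, so 2 syllables.
σ1/σ2 boundary: /g/ is a single consonant, so it becomes the next onset.
Putting it together: fe.go.
Syllable 2 is /go/; it ends in its nucleus with no coda, so it is open.

open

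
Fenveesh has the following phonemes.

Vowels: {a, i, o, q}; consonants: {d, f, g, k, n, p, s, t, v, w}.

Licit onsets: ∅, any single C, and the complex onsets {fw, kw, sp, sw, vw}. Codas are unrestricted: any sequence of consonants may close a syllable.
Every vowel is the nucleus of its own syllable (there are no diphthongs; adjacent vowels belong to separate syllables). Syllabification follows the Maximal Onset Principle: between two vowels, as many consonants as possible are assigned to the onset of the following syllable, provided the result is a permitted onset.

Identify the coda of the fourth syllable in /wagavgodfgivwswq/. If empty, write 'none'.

Vowels present: a, a, o, i, q; each is a nucleus, giving 5 syllables.
Between /a/ (V1) and /a/ (V2): just /g/ — single C goes to the following onset.
Between /a/ (V2) and /o/ (V3): /vg/ — longest licit onset from the right is /g/, leaving /v/ as coda.
Between /o/ (V3) and /i/ (V4): /dfg/; trying suffixes from longest down, /g/ is the first permitted one, so coda /df/ | onset /g/.
Between /i/ (V4) and /q/ (V5): /vwsw/ splits as /vw/ + /sw/ (/sw/ is the longest suffix that is a licit onset).
Result: wa.gav.godf.givw.swq.
Syllable 4 is /givw/: onset /g/, nucleus /i/, coda /vw/.

vw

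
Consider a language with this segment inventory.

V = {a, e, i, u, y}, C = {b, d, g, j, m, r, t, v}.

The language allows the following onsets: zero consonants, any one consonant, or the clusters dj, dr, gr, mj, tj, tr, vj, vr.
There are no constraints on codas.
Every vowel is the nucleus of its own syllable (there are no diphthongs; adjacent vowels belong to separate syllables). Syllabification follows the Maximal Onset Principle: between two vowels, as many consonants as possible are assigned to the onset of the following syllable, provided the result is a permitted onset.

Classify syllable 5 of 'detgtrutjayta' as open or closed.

Vowels present: e, u, a, y, a; each is a nucleus, giving 5 syllables.
V1 /e/ – V2 /u/: /tgtr/ splits as /tg/ + /tr/ (/tr/ is the longest suffix that is a licit onset).
V2 /u/ – V3 /a/: /tj/ is a licit onset in full, so it all attaches to the next syllable.
V3 /a/ – V4 /y/: no consonants, so the boundary falls immediately after /a/.
V4 /y/ – V5 /a/: just /t/ — single C goes to the following onset.
So the parse is detg.tru.tja.y.ta.
Syllable 5 is /ta/; it ends in its nucleus with no coda, so it is open.

open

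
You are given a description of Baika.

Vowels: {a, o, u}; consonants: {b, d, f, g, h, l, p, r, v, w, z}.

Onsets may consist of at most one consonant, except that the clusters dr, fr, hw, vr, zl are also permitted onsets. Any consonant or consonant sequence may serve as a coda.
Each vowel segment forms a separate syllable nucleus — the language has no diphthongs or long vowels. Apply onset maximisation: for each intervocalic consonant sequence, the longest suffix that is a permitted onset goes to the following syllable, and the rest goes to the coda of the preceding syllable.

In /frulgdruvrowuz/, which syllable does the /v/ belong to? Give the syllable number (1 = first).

3

The vowels are u, u, o, u — 4 nuclei, so 4 syllables.
V1 /u/ – V2 /u/: cluster /lgdr/ — the longest permitted-onset suffix is /dr/; onset = /dr/, preceding coda = /lg/.
V2 /u/ – V3 /o/: cluster /vr/ — /vr/ is itself a permitted onset, so the whole cluster goes right; preceding coda = ∅.
V3 /o/ – V4 /u/: just /w/ — single C goes to the following onset.
Putting it together: frulg.dru.vro.wuz.
The /v/ is in the onset of syllable 3 (/vro/).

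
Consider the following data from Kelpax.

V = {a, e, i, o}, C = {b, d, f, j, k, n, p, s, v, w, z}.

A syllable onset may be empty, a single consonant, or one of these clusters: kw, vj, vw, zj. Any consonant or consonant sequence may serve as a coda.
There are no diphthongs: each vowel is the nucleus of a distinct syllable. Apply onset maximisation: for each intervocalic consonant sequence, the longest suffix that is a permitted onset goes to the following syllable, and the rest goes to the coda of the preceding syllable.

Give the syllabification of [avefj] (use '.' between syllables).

Nuclei (vowels): a, e → 2 syllables.
σ1/σ2 boundary: /v/ is a single consonant, so it becomes the next onset.

a.vefj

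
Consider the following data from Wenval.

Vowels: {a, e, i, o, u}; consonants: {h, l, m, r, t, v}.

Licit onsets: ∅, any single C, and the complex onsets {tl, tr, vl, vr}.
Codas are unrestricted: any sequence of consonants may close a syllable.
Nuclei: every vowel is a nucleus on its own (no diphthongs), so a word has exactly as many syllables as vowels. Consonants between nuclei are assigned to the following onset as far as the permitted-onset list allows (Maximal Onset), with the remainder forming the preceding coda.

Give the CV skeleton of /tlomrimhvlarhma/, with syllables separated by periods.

CCVC.CVCC.CCVCC.CV

The vowels are o, i, a, a — 4 nuclei, so 4 syllables.
σ1/σ2 boundary: cluster /mr/ — the longest permitted-onset suffix is /r/; onset = /r/, preceding coda = /m/.
σ2/σ3 boundary: cluster /mhvl/ — the longest permitted-onset suffix is /vl/; onset = /vl/, preceding coda = /mh/.
σ3/σ4 boundary: /rhm/ splits as /rh/ + /m/ (/m/ is the longest suffix that is a licit onset).
Putting it together: tlom.rimh.vlarh.ma.
Mapping each syllable to C/V: /tlom/ → CCVC, /rimh/ → CVCC, /vlarh/ → CCVCC, /ma/ → CV.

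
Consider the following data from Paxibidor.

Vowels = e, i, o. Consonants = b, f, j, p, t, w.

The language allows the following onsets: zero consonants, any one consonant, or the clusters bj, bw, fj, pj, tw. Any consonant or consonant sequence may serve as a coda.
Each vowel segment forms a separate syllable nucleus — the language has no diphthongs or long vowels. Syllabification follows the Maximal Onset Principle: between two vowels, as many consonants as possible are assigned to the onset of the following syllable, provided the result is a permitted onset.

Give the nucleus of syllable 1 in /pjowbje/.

o

Vowels present: o, e; each is a nucleus, giving 2 syllables.
The first nucleus (vowel 1 from the left) is /o/.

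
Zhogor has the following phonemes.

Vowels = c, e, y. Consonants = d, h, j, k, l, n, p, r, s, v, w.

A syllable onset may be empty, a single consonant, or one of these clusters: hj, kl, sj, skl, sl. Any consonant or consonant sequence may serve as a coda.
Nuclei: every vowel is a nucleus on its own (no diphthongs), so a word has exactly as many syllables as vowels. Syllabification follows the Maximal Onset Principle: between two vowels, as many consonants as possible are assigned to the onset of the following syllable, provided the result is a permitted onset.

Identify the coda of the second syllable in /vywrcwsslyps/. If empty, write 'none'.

ws

Vowels present: y, c, y; each is a nucleus, giving 3 syllables.
Between /y/ (V1) and /c/ (V2): /wr/ — longest licit onset from the right is /r/, leaving /w/ as coda.
Between /c/ (V2) and /y/ (V3): /wssl/; trying suffixes from longest down, /sl/ is the first permitted one, so coda /ws/ | onset /sl/.
Syllabification: vyw.rcws.slyps.
Syllable 2 is /rcws/: onset /r/, nucleus /c/, coda /ws/.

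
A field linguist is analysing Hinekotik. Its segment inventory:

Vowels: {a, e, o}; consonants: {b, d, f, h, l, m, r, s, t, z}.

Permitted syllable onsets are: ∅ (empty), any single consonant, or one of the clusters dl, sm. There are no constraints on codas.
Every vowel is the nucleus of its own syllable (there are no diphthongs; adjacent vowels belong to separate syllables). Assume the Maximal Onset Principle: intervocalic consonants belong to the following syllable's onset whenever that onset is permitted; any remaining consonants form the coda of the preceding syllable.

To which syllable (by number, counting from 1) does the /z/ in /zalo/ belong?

1

Vowels present: a, o; each is a nucleus, giving 2 syllables.
/a…o/ gap (V1→V2): just /l/ — single C goes to the following onset.
Putting it together: za.lo.
The /z/ is in the onset of syllable 1 (/za/).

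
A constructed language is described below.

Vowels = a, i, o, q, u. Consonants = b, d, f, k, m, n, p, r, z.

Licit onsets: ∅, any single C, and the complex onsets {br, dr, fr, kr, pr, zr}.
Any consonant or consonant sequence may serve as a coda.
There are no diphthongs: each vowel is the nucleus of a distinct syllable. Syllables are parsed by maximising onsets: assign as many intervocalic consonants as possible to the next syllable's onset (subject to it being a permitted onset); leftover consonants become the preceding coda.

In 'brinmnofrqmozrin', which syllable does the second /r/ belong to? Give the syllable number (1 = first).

Nuclei (vowels): i, o, q, o, i → 5 syllables.
/i…o/ gap (V1→V2): /nmn/; trying suffixes from longest down, /n/ is the first permitted one, so coda /nm/ | onset /n/.
/o…q/ gap (V2→V3): /fr/ is a licit onset in full, so it all attaches to the next syllable.
/q…o/ gap (V3→V4): /m/ is a single consonant, so it becomes the next onset.
/o…i/ gap (V4→V5): /zr/ is a licit onset in full, so it all attaches to the next syllable.
Putting it together: brinm.no.frq.mo.zrin.
The second /r/ is in the onset of syllable 3 (/frq/).

3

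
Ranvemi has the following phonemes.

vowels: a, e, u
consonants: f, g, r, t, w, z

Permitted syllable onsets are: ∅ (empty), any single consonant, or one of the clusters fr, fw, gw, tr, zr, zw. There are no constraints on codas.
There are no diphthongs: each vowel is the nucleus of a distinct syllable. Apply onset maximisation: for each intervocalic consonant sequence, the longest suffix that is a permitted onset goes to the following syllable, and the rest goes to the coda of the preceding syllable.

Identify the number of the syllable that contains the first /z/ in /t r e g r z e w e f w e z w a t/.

2

Nuclei (vowels): e, e, e, e, a → 5 syllables.
/e…e/ gap (V1→V2): /grz/ splits as /gr/ + /z/ (/z/ is the longest suffix that is a licit onset).
/e…e/ gap (V2→V3): /w/ is a single consonant, so it becomes the next onset.
/e…e/ gap (V3→V4): /fw/ is a licit onset in full, so it all attaches to the next syllable.
/e…a/ gap (V4→V5): /zw/ is a licit onset in full, so it all attaches to the next syllable.
So the parse is tregr.ze.we.fwe.zwat.
The first /z/ is in the onset of syllable 2 (/ze/).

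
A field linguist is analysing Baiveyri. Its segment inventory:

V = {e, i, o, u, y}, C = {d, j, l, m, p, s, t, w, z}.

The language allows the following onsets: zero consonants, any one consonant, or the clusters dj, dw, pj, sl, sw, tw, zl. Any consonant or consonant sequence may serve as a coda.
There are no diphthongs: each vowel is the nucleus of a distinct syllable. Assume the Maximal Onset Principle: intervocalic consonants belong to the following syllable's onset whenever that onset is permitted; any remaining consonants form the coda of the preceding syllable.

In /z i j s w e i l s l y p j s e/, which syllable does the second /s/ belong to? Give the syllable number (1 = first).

4

The vowels are i, e, i, y, e — 5 nuclei, so 5 syllables.
Between /i/ (V1) and /e/ (V2): /jsw/ — longest licit onset from the right is /sw/, leaving /j/ as coda.
Between /e/ (V2) and /i/ (V3): hiatus — the boundary sits between the two vowels.
Between /i/ (V3) and /y/ (V4): /lsl/ splits as /l/ + /sl/ (/sl/ is the longest suffix that is a licit onset).
Between /y/ (V4) and /e/ (V5): /pjs/; trying suffixes from longest down, /s/ is the first permitted one, so coda /pj/ | onset /s/.
Putting it together: zij.swe.il.slypj.se.
The second /s/ is in the onset of syllable 4 (/slypj/).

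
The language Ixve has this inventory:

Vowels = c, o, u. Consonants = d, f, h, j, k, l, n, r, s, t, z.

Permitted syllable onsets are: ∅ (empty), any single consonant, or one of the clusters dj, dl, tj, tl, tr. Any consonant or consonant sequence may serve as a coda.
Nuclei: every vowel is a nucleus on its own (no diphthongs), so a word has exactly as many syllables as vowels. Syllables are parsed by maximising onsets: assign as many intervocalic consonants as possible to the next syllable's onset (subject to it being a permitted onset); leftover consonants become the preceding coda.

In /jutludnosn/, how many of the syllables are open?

1

Nuclei (vowels): u, u, o → 3 syllables.
Between /u/ (V1) and /u/ (V2): /tl/ — entire cluster is a permitted onset → onset /tl/, coda ∅.
Between /u/ (V2) and /o/ (V3): /dn/ splits as /d/ + /n/ (/n/ is the longest suffix that is a licit onset).
Putting it together: ju.tlud.nosn.
Classifying each syllable: /ju/ (open), /tlud/ (closed), /nosn/ (closed).
Open syllables: 1.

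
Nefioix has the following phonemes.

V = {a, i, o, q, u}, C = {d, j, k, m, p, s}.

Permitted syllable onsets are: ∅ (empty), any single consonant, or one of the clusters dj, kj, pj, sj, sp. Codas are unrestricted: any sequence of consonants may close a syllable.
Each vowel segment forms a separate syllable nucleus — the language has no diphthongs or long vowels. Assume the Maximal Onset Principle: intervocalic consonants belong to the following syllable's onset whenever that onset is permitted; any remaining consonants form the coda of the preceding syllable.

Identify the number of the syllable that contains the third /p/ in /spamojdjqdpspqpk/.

Nuclei (vowels): a, o, q, q → 4 syllables.
Between /a/ (V1) and /o/ (V2): /m/ is a single consonant, so it becomes the next onset.
Between /o/ (V2) and /q/ (V3): /jdj/ — longest licit onset from the right is /dj/, leaving /j/ as coda.
Between /q/ (V3) and /q/ (V4): cluster /dpsp/ — the longest permitted-onset suffix is /sp/; onset = /sp/, preceding coda = /dp/.
Result: spa.moj.djqdp.spqpk.
The third /p/ is in the onset of syllable 4 (/spqpk/).

4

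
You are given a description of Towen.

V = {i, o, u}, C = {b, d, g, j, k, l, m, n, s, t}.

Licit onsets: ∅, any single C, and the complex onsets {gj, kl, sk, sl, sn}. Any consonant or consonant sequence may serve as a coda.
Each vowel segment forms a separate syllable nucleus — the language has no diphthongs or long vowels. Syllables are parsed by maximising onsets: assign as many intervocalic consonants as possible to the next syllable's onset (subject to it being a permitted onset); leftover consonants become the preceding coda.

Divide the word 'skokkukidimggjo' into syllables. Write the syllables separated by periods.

Vowels present: o, u, i, i, o; each is a nucleus, giving 5 syllables.
V1 /o/ – V2 /u/: cluster /kk/ — the longest permitted-onset suffix is /k/; onset = /k/, preceding coda = /k/.
V2 /u/ – V3 /i/: just /k/ — single C goes to the following onset.
V3 /i/ – V4 /i/: /d/ is a single consonant, so it becomes the next onset.
V4 /i/ – V5 /o/: cluster /mggj/ — the longest permitted-onset suffix is /gj/; onset = /gj/, preceding coda = /mg/.

skok.ku.ki.dimg.gjo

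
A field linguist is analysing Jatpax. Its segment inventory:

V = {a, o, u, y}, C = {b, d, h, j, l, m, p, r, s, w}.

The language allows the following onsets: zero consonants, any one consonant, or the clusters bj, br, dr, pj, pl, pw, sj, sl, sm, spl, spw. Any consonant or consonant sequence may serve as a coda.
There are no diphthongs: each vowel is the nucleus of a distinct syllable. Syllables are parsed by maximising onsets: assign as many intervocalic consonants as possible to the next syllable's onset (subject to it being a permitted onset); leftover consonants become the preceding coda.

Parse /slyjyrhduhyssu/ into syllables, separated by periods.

sly.jyrh.du.hys.su

Nuclei (vowels): y, y, u, y, u → 5 syllables.
Between /y/ (V1) and /y/ (V2): /j/ is a single consonant, so it becomes the next onset.
Between /y/ (V2) and /u/ (V3): /rhd/ — longest licit onset from the right is /d/, leaving /rh/ as coda.
Between /u/ (V3) and /y/ (V4): /h/ is a single consonant, so it becomes the next onset.
Between /y/ (V4) and /u/ (V5): /ss/ — longest licit onset from the right is /s/, leaving /s/ as coda.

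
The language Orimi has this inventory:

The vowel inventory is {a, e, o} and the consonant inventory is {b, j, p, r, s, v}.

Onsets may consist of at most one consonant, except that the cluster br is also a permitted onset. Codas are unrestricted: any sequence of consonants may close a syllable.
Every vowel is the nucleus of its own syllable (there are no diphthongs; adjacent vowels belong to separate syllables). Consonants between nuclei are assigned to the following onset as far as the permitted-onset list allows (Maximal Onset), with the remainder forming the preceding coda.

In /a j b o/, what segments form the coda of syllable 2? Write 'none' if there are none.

The vowels are a, o — 2 nuclei, so 2 syllables.
/a…o/ gap (V1→V2): /jb/; trying suffixes from longest down, /b/ is the first permitted one, so coda /j/ | onset /b/.
Putting it together: aj.bo.
Syllable 2 is /bo/: onset /b/, nucleus /o/, coda ∅.

none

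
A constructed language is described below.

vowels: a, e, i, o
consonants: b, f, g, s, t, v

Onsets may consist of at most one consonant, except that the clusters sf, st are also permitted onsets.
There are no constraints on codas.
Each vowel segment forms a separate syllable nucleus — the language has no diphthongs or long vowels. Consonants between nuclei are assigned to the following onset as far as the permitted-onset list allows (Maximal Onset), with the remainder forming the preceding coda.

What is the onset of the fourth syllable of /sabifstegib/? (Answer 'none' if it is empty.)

g

The vowels are a, i, e, i — 4 nuclei, so 4 syllables.
Between /a/ (V1) and /i/ (V2): /b/ → onset of the next syllable (single consonants are always licit onsets).
Between /i/ (V2) and /e/ (V3): cluster /fst/ — the longest permitted-onset suffix is /st/; onset = /st/, preceding coda = /f/.
Between /e/ (V3) and /i/ (V4): /g/ → onset of the next syllable (single consonants are always licit onsets).
Result: sa.bif.ste.gib.
Syllable 4 is /gib/: onset /g/, nucleus /i/, coda /b/.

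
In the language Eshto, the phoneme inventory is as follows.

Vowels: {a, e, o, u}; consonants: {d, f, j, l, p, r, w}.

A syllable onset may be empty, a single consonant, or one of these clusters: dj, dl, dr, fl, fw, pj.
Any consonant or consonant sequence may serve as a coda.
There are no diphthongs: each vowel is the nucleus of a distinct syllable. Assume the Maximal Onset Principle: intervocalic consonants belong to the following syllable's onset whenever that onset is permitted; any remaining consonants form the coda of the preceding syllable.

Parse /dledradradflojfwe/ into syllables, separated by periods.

dle.dra.drad.floj.fwe

The vowels are e, a, a, o, e — 5 nuclei, so 5 syllables.
V1 /e/ – V2 /a/: /dr/ is a licit onset in full, so it all attaches to the next syllable.
V2 /a/ – V3 /a/: cluster /dr/ — /dr/ is itself a permitted onset, so the whole cluster goes right; preceding coda = ∅.
V3 /a/ – V4 /o/: cluster /dfl/ — the longest permitted-onset suffix is /fl/; onset = /fl/, preceding coda = /d/.
V4 /o/ – V5 /e/: cluster /jfw/ — the longest permitted-onset suffix is /fw/; onset = /fw/, preceding coda = /j/.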